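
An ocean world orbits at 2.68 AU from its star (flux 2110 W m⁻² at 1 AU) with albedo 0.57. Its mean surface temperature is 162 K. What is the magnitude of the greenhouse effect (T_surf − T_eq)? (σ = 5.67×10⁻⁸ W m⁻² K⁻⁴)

S = 2110/2.68² = 293.8 W m⁻².
T_eq = [S(1−A)/(4σ)]^(1/4) = [293.8×0.43/(4×5.67×10⁻⁸)]^(1/4) = 153.6 K.
ΔT = T_surf − T_eq = 162 − 153.6.

ΔT ≈ 8.4 K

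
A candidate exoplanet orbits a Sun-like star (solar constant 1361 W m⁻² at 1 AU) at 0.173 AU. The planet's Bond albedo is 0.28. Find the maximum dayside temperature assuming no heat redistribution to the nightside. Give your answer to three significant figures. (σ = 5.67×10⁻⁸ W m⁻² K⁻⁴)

Flux at 0.173 AU: S = 1361/0.173² = 4.55×10⁴ W m⁻².
With no redistribution each surface element balances locally: S(1−A) = σT⁴.
T = [4.55×10⁴ × 0.72 / 5.67×10⁻⁸]^(1/4) = (5.77×10¹¹)^(1/4) = 872 K.

T_ss ≈ 872 K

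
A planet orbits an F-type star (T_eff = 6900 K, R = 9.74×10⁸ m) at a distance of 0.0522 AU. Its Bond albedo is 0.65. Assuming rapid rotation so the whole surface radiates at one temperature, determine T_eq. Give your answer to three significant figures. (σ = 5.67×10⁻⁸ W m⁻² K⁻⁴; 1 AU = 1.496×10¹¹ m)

T_eq ≈ 1330 K

d = 0.0522 AU = 7.81×10⁹ m.
L = 4πR_⋆²σT_⋆⁴ = 4π(9.74×10⁸)² × 5.67×10⁻⁸ × (6900)⁴ = 1.53×10²⁷ W.
S = L/(4πd²) = 2.00×10⁶ W m⁻².
Energy balance: absorbed = emitted ⇒ πR²·S(1−A) = 4πR²·σT_eq⁴, so T_eq⁴ = S(1−A)/(4σ).
T_eq = [2.00×10⁶ × 0.35 / (4 × 5.67×10⁻⁸)]^(1/4) = (3.09×10¹²)^(1/4) = 1330 K.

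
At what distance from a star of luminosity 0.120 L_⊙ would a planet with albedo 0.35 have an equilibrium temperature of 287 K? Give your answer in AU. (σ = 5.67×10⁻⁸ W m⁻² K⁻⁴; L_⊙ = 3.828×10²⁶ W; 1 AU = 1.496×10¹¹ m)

d ≈ 0.263 AU

L = 0.120 × 3.828×10²⁶ = 4.59×10²⁵ W.
From T_eq⁴ = L(1−A)/(16πσd²): d = √[L(1−A)/(16πσT_eq⁴)].
d = √[4.59×10²⁵ × 0.65 / (16π × 5.67×10⁻⁸ × (287)⁴)] = 3.93×10¹⁰ m = 0.263 AU.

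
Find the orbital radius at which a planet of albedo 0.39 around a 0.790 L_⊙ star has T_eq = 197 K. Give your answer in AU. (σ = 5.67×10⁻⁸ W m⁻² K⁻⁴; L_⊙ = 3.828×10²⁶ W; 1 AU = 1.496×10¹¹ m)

d ≈ 1.39 AU

L = 0.790 × 3.828×10²⁶ = 3.02×10²⁶ W.
From T_eq⁴ = L(1−A)/(16πσd²): d = √[L(1−A)/(16πσT_eq⁴)].
d = √[3.02×10²⁶ × 0.61 / (16π × 5.67×10⁻⁸ × (197)⁴)] = 2.07×10¹¹ m = 1.39 AU.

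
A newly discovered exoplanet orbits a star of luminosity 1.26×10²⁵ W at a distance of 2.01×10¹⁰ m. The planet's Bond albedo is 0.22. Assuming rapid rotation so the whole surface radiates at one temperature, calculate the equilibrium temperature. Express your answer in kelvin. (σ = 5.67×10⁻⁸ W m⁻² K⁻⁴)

Flux: S = L/(4πd²) = 1.26×10²⁵/(4π×(2.01×10¹⁰)²) = 2480 W m⁻².
Energy balance: absorbed = emitted ⇒ πR²·S(1−A) = 4πR²·σT_eq⁴, so T_eq⁴ = S(1−A)/(4σ).
T_eq = [2480 × 0.78 / (4 × 5.67×10⁻⁸)]^(1/4) = (8.54×10⁹)^(1/4) = 304 K.

T_eq ≈ 304 K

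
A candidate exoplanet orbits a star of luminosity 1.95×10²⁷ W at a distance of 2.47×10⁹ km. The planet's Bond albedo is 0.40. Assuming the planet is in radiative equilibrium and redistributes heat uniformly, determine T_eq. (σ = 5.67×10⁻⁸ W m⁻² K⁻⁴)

T_eq ≈ 90.6 K

d = 2.47×10⁹ km = 2.47×10¹² m.
Flux: S = L/(4πd²) = 1.95×10²⁷/(4π×(2.47×10¹²)²) = 25.4 W m⁻².
Energy balance: absorbed = emitted ⇒ πR²·S(1−A) = 4πR²·σT_eq⁴, so T_eq⁴ = S(1−A)/(4σ).
T_eq = [25.4 × 0.60 / (4 × 5.67×10⁻⁸)]^(1/4) = (6.73×10⁷)^(1/4) = 90.6 K.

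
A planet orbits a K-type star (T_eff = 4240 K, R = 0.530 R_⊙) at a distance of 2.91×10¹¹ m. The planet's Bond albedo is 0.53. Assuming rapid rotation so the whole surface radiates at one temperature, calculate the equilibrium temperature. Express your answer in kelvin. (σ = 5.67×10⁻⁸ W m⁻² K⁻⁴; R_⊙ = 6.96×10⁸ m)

T_eq ≈ 88.4 K

R_⋆ = 0.530 × 6.96×10⁸ = 3.69×10⁸ m.
L = 4πR_⋆²σT_⋆⁴ = 4π(3.69×10⁸)² × 5.67×10⁻⁸ × (4240)⁴ = 3.13×10²⁵ W.
S = L/(4πd²) = 29.4 W m⁻².
Energy balance: absorbed = emitted ⇒ πR²·S(1−A) = 4πR²·σT_eq⁴, so T_eq⁴ = S(1−A)/(4σ).
T_eq = [29.4 × 0.47 / (4 × 5.67×10⁻⁸)]^(1/4) = (6.10×10⁷)^(1/4) = 88.4 K.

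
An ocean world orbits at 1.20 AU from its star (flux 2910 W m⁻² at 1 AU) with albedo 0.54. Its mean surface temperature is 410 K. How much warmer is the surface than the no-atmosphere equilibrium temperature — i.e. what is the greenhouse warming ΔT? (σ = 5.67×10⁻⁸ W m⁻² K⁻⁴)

ΔT ≈ 157.0 K

S = 2910/1.20² = 2021 W m⁻².
T_eq = [S(1−A)/(4σ)]^(1/4) = [2021×0.46/(4×5.67×10⁻⁸)]^(1/4) = 253.0 K.
ΔT = T_surf − T_eq = 410 − 253.0.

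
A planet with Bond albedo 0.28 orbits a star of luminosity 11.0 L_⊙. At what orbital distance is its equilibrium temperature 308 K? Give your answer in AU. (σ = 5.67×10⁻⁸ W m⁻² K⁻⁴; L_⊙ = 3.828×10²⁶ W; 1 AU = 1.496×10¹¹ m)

d ≈ 2.30 AU

L = 11.0 × 3.828×10²⁶ = 4.21×10²⁷ W.
From T_eq⁴ = L(1−A)/(16πσd²): d = √[L(1−A)/(16πσT_eq⁴)].
d = √[4.21×10²⁷ × 0.72 / (16π × 5.67×10⁻⁸ × (308)⁴)] = 3.44×10¹¹ m = 2.30 AU.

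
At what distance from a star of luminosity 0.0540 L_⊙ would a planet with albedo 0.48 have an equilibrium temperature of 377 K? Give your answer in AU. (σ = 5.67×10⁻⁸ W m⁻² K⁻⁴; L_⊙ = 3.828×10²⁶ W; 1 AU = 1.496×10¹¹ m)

L = 0.0540 × 3.828×10²⁶ = 2.07×10²⁵ W.
From T_eq⁴ = L(1−A)/(16πσd²): d = √[L(1−A)/(16πσT_eq⁴)].
d = √[2.07×10²⁵ × 0.52 / (16π × 5.67×10⁻⁸ × (377)⁴)] = 1.37×10¹⁰ m = 0.0913 AU.

d ≈ 0.0913 AU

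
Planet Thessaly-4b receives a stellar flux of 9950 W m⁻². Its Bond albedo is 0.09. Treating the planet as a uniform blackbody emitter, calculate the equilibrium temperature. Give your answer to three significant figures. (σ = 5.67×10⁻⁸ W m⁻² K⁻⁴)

Energy balance: absorbed = emitted ⇒ πR²·S(1−A) = 4πR²·σT_eq⁴, so T_eq⁴ = S(1−A)/(4σ).
T_eq = [9950 × 0.91 / (4 × 5.67×10⁻⁸)]^(1/4) = (3.99×10¹⁰)^(1/4) = 447 K.

T_eq ≈ 447 K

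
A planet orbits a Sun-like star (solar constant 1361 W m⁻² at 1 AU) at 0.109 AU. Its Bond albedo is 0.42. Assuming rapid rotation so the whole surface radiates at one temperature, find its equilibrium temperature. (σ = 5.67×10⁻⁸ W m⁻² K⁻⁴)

Flux at 0.109 AU: S = 1361/0.109² = 1.15×10⁵ W m⁻².
Energy balance: absorbed = emitted ⇒ πR²·S(1−A) = 4πR²·σT_eq⁴, so T_eq⁴ = S(1−A)/(4σ).
T_eq = [1.15×10⁵ × 0.58 / (4 × 5.67×10⁻⁸)]^(1/4) = (2.93×10¹¹)^(1/4) = 736 K.

T_eq ≈ 736 K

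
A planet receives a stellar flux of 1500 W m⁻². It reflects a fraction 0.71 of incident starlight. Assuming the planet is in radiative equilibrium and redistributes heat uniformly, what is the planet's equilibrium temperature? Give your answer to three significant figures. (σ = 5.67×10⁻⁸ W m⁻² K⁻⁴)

T_eq ≈ 209 K

Energy balance: absorbed = emitted ⇒ πR²·S(1−A) = 4πR²·σT_eq⁴, so T_eq⁴ = S(1−A)/(4σ).
T_eq = [1500 × 0.29 / (4 × 5.67×10⁻⁸)]^(1/4) = (1.92×10⁹)^(1/4) = 209 K.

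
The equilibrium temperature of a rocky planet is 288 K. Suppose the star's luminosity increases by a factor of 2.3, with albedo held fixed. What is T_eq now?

T_eq ≈ 355 K

T_eq ∝ L^(1/4) · d^(−1/2).
T′ = 288 × 2.3^(1/4) = 355 K.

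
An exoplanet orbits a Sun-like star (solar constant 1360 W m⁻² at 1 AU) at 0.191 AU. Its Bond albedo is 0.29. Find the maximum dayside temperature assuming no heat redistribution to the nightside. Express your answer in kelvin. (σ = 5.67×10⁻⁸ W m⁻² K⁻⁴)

T_ss ≈ 827 K

Flux at 0.191 AU: S = 1360/0.191² = 3.73×10⁴ W m⁻².
With no redistribution each surface element balances locally: S(1−A) = σT⁴.
T = [3.73×10⁴ × 0.71 / 5.67×10⁻⁸]^(1/4) = (4.67×10¹¹)^(1/4) = 827 K.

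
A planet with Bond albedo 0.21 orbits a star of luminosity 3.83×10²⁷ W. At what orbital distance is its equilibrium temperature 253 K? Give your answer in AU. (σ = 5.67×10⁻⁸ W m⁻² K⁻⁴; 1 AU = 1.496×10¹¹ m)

d ≈ 3.40 AU

From T_eq⁴ = L(1−A)/(16πσd²): d = √[L(1−A)/(16πσT_eq⁴)].
d = √[3.83×10²⁷ × 0.79 / (16π × 5.67×10⁻⁸ × (253)⁴)] = 5.09×10¹¹ m = 3.40 AU.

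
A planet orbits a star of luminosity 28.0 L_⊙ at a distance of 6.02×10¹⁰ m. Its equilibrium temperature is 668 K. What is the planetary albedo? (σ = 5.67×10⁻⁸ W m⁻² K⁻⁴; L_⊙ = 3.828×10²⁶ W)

A ≈ 0.81

L = 28.0 × 3.828×10²⁶ = 1.07×10²⁸ W.
Flux: S = L/(4πd²) = 1.07×10²⁸/(4π×(6.02×10¹⁰)²) = 2.35×10⁵ W m⁻².
From T_eq⁴ = S(1−A)/(4σ): 1−A = 4σT_eq⁴/S.
1−A = 4 × 5.67×10⁻⁸ × (668)⁴ / 2.35×10⁵ = 0.192.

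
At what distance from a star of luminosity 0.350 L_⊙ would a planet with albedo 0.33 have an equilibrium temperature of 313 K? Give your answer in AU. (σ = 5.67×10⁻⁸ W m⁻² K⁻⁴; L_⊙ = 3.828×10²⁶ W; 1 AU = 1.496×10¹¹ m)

d ≈ 0.383 AU

L = 0.350 × 3.828×10²⁶ = 1.34×10²⁶ W.
From T_eq⁴ = L(1−A)/(16πσd²): d = √[L(1−A)/(16πσT_eq⁴)].
d = √[1.34×10²⁶ × 0.67 / (16π × 5.67×10⁻⁸ × (313)⁴)] = 5.73×10¹⁰ m = 0.383 AU.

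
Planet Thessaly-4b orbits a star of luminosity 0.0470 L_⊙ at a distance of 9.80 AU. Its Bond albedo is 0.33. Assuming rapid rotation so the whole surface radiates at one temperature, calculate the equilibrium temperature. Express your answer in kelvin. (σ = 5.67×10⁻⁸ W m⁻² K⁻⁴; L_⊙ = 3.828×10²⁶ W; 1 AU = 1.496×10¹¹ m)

d = 9.80 AU = 1.47×10¹² m.
L = 0.0470 × 3.828×10²⁶ = 1.80×10²⁵ W.
Flux: S = L/(4πd²) = 1.80×10²⁵/(4π×(1.47×10¹²)²) = 0.666 W m⁻².
Energy balance: absorbed = emitted ⇒ πR²·S(1−A) = 4πR²·σT_eq⁴, so T_eq⁴ = S(1−A)/(4σ).
T_eq = [0.666 × 0.67 / (4 × 5.67×10⁻⁸)]^(1/4) = (1.97×10⁶)^(1/4) = 37.5 K.

T_eq ≈ 37.5 K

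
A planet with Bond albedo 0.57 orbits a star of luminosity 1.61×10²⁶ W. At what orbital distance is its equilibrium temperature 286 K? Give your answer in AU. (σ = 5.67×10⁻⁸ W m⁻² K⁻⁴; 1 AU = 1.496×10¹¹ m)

d ≈ 0.403 AU

From T_eq⁴ = L(1−A)/(16πσd²): d = √[L(1−A)/(16πσT_eq⁴)].
d = √[1.61×10²⁶ × 0.43 / (16π × 5.67×10⁻⁸ × (286)⁴)] = 6.03×10¹⁰ m = 0.403 AU.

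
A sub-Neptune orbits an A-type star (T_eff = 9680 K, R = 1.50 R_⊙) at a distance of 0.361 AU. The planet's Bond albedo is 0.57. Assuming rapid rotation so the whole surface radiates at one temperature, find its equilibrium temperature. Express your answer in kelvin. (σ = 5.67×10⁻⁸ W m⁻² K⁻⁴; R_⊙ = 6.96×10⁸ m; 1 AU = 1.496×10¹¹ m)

R_⋆ = 1.50 × 6.96×10⁸ = 1.04×10⁹ m.
d = 0.361 AU = 5.40×10¹⁰ m.
L = 4πR_⋆²σT_⋆⁴ = 4π(1.04×10⁹)² × 5.67×10⁻⁸ × (9680)⁴ = 6.82×10²⁷ W.
S = L/(4πd²) = 1.86×10⁵ W m⁻².
Energy balance: absorbed = emitted ⇒ πR²·S(1−A) = 4πR²·σT_eq⁴, so T_eq⁴ = S(1−A)/(4σ).
T_eq = [1.86×10⁵ × 0.43 / (4 × 5.67×10⁻⁸)]^(1/4) = (3.53×10¹¹)^(1/4) = 771 K.

T_eq ≈ 771 K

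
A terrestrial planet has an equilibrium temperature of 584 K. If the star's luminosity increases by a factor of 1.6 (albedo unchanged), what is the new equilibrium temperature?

T_eq ∝ L^(1/4) · d^(−1/2).
T′ = 584 × 1.6^(1/4) = 657 K.

T_eq ≈ 657 K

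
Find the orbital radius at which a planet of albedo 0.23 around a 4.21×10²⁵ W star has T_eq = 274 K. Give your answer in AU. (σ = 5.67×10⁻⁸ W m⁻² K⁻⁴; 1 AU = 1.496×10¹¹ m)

From T_eq⁴ = L(1−A)/(16πσd²): d = √[L(1−A)/(16πσT_eq⁴)].
d = √[4.21×10²⁵ × 0.77 / (16π × 5.67×10⁻⁸ × (274)⁴)] = 4.49×10¹⁰ m = 0.300 AU.

d ≈ 0.300 AU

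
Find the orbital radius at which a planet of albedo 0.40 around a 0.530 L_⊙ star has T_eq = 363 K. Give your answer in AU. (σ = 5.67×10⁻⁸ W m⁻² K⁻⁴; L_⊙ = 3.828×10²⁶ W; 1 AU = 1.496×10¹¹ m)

L = 0.530 × 3.828×10²⁶ = 2.03×10²⁶ W.
From T_eq⁴ = L(1−A)/(16πσd²): d = √[L(1−A)/(16πσT_eq⁴)].
d = √[2.03×10²⁶ × 0.60 / (16π × 5.67×10⁻⁸ × (363)⁴)] = 4.96×10¹⁰ m = 0.332 AU.

d ≈ 0.332 AU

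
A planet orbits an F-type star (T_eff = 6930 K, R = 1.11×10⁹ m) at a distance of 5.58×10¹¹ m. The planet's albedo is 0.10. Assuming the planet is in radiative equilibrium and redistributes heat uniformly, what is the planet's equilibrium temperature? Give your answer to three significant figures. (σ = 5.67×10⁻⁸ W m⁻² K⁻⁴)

L = 4πR_⋆²σT_⋆⁴ = 4π(1.11×10⁹)² × 5.67×10⁻⁸ × (6930)⁴ = 2.02×10²⁷ W.
S = L/(4πd²) = 517 W m⁻².
Energy balance: absorbed = emitted ⇒ πR²·S(1−A) = 4πR²·σT_eq⁴, so T_eq⁴ = S(1−A)/(4σ).
T_eq = [517 × 0.90 / (4 × 5.67×10⁻⁸)]^(1/4) = (2.05×10⁹)^(1/4) = 213 K.

T_eq ≈ 213 K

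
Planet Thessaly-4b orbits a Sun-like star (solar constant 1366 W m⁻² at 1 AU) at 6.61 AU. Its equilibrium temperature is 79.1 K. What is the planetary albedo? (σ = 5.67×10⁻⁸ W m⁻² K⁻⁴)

A ≈ 0.72

Flux at 6.61 AU: S = 1366/6.61² = 31.3 W m⁻².
From T_eq⁴ = S(1−A)/(4σ): 1−A = 4σT_eq⁴/S.
1−A = 4 × 5.67×10⁻⁸ × (79.1)⁴ / 31.3 = 0.284.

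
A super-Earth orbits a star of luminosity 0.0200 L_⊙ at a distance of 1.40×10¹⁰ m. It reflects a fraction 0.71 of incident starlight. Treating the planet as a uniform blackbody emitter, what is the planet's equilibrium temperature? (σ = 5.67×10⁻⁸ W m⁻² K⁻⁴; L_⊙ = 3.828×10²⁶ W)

T_eq ≈ 251 K

L = 0.0200 × 3.828×10²⁶ = 7.66×10²⁴ W.
Flux: S = L/(4πd²) = 7.66×10²⁴/(4π×(1.40×10¹⁰)²) = 3110 W m⁻².
Energy balance: absorbed = emitted ⇒ πR²·S(1−A) = 4πR²·σT_eq⁴, so T_eq⁴ = S(1−A)/(4σ).
T_eq = [3110 × 0.29 / (4 × 5.67×10⁻⁸)]^(1/4) = (3.97×10⁹)^(1/4) = 251 K.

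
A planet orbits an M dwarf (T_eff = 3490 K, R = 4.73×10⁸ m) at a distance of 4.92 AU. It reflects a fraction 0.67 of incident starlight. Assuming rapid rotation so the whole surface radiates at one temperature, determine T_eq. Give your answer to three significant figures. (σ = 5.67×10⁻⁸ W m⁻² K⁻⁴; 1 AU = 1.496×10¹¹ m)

d = 4.92 AU = 7.36×10¹¹ m.
L = 4πR_⋆²σT_⋆⁴ = 4π(4.73×10⁸)² × 5.67×10⁻⁸ × (3490)⁴ = 2.36×10²⁵ W.
S = L/(4πd²) = 3.47 W m⁻².
Energy balance: absorbed = emitted ⇒ πR²·S(1−A) = 4πR²·σT_eq⁴, so T_eq⁴ = S(1−A)/(4σ).
T_eq = [3.47 × 0.33 / (4 × 5.67×10⁻⁸)]^(1/4) = (5.05×10⁶)^(1/4) = 47.4 K.

T_eq ≈ 47.4 K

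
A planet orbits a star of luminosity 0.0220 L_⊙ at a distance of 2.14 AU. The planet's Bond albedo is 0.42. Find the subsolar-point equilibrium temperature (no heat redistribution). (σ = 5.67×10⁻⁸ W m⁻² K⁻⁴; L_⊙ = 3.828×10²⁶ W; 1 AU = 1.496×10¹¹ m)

d = 2.14 AU = 3.20×10¹¹ m.
L = 0.0220 × 3.828×10²⁶ = 8.42×10²⁴ W.
Flux: S = L/(4πd²) = 8.42×10²⁴/(4π×(3.20×10¹¹)²) = 6.54 W m⁻².
At the subsolar point the surface absorbs S(1−A) and emits σT⁴ per unit area — no factor of 4, since only the local patch is in balance.
T = [6.54 × 0.58 / 5.67×10⁻⁸]^(1/4) = (6.69×10⁷)^(1/4) = 90.4 K.

T_ss ≈ 90.4 K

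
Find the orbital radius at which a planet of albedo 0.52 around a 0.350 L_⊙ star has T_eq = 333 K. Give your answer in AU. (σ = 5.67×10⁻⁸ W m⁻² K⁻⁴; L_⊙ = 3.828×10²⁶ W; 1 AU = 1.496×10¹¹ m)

d ≈ 0.286 AU

L = 0.350 × 3.828×10²⁶ = 1.34×10²⁶ W.
From T_eq⁴ = L(1−A)/(16πσd²): d = √[L(1−A)/(16πσT_eq⁴)].
d = √[1.34×10²⁶ × 0.48 / (16π × 5.67×10⁻⁸ × (333)⁴)] = 4.28×10¹⁰ m = 0.286 AU.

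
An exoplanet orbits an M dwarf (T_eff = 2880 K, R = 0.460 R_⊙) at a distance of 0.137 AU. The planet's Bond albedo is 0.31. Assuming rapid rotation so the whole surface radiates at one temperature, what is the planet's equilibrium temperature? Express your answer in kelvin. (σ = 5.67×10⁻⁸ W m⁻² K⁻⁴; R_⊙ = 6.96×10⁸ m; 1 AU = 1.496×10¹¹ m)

T_eq ≈ 232 K

R_⋆ = 0.460 × 6.96×10⁸ = 3.20×10⁸ m.
d = 0.137 AU = 2.05×10¹⁰ m.
L = 4πR_⋆²σT_⋆⁴ = 4π(3.20×10⁸)² × 5.67×10⁻⁸ × (2880)⁴ = 5.02×10²⁴ W.
S = L/(4πd²) = 952 W m⁻².
Energy balance: absorbed = emitted ⇒ πR²·S(1−A) = 4πR²·σT_eq⁴, so T_eq⁴ = S(1−A)/(4σ).
T_eq = [952 × 0.69 / (4 × 5.67×10⁻⁸)]^(1/4) = (2.90×10⁹)^(1/4) = 232 K.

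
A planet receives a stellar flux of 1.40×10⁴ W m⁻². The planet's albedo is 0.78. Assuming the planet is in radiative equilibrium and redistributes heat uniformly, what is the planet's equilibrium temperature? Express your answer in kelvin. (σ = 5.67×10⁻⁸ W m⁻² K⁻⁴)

T_eq ≈ 341 K

Energy balance: absorbed = emitted ⇒ πR²·S(1−A) = 4πR²·σT_eq⁴, so T_eq⁴ = S(1−A)/(4σ).
T_eq = [1.40×10⁴ × 0.22 / (4 × 5.67×10⁻⁸)]^(1/4) = (1.36×10¹⁰)^(1/4) = 341 K.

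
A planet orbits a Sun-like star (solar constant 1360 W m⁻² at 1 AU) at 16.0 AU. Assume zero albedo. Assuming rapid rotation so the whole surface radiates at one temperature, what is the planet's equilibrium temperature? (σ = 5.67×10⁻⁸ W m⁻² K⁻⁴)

T_eq ≈ 69.6 K

Flux at 16.0 AU: S = 1360/16.0² = 5.31 W m⁻².
Energy balance: absorbed = emitted ⇒ πR²·S(1−A) = 4πR²·σT_eq⁴, so T_eq⁴ = S(1−A)/(4σ).
T_eq = [5.31 × 1.00 / (4 × 5.67×10⁻⁸)]^(1/4) = (2.34×10⁷)^(1/4) = 69.6 K.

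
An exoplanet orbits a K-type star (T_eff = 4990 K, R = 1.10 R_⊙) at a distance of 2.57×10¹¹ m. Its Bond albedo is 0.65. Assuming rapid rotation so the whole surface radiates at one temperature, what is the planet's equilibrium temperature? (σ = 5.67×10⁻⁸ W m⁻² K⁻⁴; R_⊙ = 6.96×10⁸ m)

R_⋆ = 1.10 × 6.96×10⁸ = 7.66×10⁸ m.
L = 4πR_⋆²σT_⋆⁴ = 4π(7.66×10⁸)² × 5.67×10⁻⁸ × (4990)⁴ = 2.59×10²⁶ W.
S = L/(4πd²) = 312 W m⁻².
Energy balance: absorbed = emitted ⇒ πR²·S(1−A) = 4πR²·σT_eq⁴, so T_eq⁴ = S(1−A)/(4σ).
T_eq = [312 × 0.35 / (4 × 5.67×10⁻⁸)]^(1/4) = (4.81×10⁸)^(1/4) = 148 K.

T_eq ≈ 148 K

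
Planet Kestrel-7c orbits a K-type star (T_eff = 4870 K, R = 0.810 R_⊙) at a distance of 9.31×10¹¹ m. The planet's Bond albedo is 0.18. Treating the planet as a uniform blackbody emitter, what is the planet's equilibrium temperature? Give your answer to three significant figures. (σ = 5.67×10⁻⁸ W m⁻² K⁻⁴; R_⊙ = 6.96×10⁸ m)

R_⋆ = 0.810 × 6.96×10⁸ = 5.64×10⁸ m.
L = 4πR_⋆²σT_⋆⁴ = 4π(5.64×10⁸)² × 5.67×10⁻⁸ × (4870)⁴ = 1.27×10²⁶ W.
S = L/(4πd²) = 11.7 W m⁻².
Energy balance: absorbed = emitted ⇒ πR²·S(1−A) = 4πR²·σT_eq⁴, so T_eq⁴ = S(1−A)/(4σ).
T_eq = [11.7 × 0.82 / (4 × 5.67×10⁻⁸)]^(1/4) = (4.23×10⁷)^(1/4) = 80.6 K.

T_eq ≈ 80.6 K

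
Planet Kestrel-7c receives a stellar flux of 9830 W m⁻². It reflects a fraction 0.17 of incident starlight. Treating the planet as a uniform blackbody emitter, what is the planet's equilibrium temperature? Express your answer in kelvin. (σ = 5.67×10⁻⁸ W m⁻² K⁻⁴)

Energy balance: absorbed = emitted ⇒ πR²·S(1−A) = 4πR²·σT_eq⁴, so T_eq⁴ = S(1−A)/(4σ).
T_eq = [9830 × 0.83 / (4 × 5.67×10⁻⁸)]^(1/4) = (3.60×10¹⁰)^(1/4) = 436 K.

T_eq ≈ 436 K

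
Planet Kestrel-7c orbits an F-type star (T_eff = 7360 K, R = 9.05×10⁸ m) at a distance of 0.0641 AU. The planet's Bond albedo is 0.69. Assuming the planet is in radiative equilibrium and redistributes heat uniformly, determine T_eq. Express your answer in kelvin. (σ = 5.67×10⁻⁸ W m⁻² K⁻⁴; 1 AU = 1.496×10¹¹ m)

T_eq ≈ 1190 K

d = 0.0641 AU = 9.59×10⁹ m.
L = 4πR_⋆²σT_⋆⁴ = 4π(9.05×10⁸)² × 5.67×10⁻⁸ × (7360)⁴ = 1.71×10²⁷ W.
S = L/(4πd²) = 1.48×10⁶ W m⁻².
Energy balance: absorbed = emitted ⇒ πR²·S(1−A) = 4πR²·σT_eq⁴, so T_eq⁴ = S(1−A)/(4σ).
T_eq = [1.48×10⁶ × 0.31 / (4 × 5.67×10⁻⁸)]^(1/4) = (2.03×10¹²)^(1/4) = 1190 K.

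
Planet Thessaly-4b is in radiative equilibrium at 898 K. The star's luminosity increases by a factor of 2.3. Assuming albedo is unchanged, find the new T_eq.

T_eq ∝ L^(1/4) · d^(−1/2).
T′ = 898 × 2.3^(1/4) = 1110 K.

T_eq ≈ 1110 K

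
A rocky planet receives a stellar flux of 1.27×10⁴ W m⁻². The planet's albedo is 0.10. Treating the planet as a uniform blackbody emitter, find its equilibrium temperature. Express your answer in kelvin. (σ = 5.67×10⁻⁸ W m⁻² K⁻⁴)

T_eq ≈ 474 K

Energy balance: absorbed = emitted ⇒ πR²·S(1−A) = 4πR²·σT_eq⁴, so T_eq⁴ = S(1−A)/(4σ).
T_eq = [1.27×10⁴ × 0.90 / (4 × 5.67×10⁻⁸)]^(1/4) = (5.04×10¹⁰)^(1/4) = 474 K.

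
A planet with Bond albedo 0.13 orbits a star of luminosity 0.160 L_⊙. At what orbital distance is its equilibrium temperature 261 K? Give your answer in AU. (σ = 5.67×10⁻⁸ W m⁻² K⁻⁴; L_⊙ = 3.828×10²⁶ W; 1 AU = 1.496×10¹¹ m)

L = 0.160 × 3.828×10²⁶ = 6.12×10²⁵ W.
From T_eq⁴ = L(1−A)/(16πσd²): d = √[L(1−A)/(16πσT_eq⁴)].
d = √[6.12×10²⁵ × 0.87 / (16π × 5.67×10⁻⁸ × (261)⁴)] = 6.35×10¹⁰ m = 0.424 AU.

d ≈ 0.424 AU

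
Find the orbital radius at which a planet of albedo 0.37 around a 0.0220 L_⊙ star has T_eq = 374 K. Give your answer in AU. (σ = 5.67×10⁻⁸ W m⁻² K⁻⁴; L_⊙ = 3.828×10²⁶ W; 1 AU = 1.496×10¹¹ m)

L = 0.0220 × 3.828×10²⁶ = 8.42×10²⁴ W.
From T_eq⁴ = L(1−A)/(16πσd²): d = √[L(1−A)/(16πσT_eq⁴)].
d = √[8.42×10²⁴ × 0.63 / (16π × 5.67×10⁻⁸ × (374)⁴)] = 9.75×10⁹ m = 0.0652 AU.

d ≈ 0.0652 AU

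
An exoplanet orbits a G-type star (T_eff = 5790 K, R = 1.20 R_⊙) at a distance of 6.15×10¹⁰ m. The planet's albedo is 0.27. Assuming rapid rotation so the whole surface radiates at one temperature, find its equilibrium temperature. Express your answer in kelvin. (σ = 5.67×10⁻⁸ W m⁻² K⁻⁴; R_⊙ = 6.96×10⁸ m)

T_eq ≈ 441 K

R_⋆ = 1.20 × 6.96×10⁸ = 8.35×10⁸ m.
L = 4πR_⋆²σT_⋆⁴ = 4π(8.35×10⁸)² × 5.67×10⁻⁸ × (5790)⁴ = 5.59×10²⁶ W.
S = L/(4πd²) = 1.18×10⁴ W m⁻².
Energy balance: absorbed = emitted ⇒ πR²·S(1−A) = 4πR²·σT_eq⁴, so T_eq⁴ = S(1−A)/(4σ).
T_eq = [1.18×10⁴ × 0.73 / (4 × 5.67×10⁻⁸)]^(1/4) = (3.78×10¹⁰)^(1/4) = 441 K.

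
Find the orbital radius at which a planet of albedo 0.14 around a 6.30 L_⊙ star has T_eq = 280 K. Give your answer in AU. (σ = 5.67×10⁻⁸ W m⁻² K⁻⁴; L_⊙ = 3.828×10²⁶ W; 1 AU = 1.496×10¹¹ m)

L = 6.30 × 3.828×10²⁶ = 2.41×10²⁷ W.
From T_eq⁴ = L(1−A)/(16πσd²): d = √[L(1−A)/(16πσT_eq⁴)].
d = √[2.41×10²⁷ × 0.86 / (16π × 5.67×10⁻⁸ × (280)⁴)] = 3.44×10¹¹ m = 2.30 AU.

d ≈ 2.30 AU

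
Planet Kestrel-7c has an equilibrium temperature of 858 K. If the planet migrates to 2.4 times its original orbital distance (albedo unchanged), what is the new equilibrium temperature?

T_eq ≈ 554 K

T_eq ∝ L^(1/4) · d^(−1/2).
T′ = 858 / 2.4^(1/2) = 554 K.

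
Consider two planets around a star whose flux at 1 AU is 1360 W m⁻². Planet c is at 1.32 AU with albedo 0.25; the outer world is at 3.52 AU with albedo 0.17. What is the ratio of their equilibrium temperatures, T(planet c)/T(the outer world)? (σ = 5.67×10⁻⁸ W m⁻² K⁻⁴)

T_eq = [S₀(1−A)/(4σd²)]^(1/4), so T ∝ (1−A)^(1/4) / √d.
T₁ = [1360×0.75/(4×5.67×10⁻⁸×1.32²)]^(1/4) = 225.40 K.
T₂ = [1360×0.83/(4×5.67×10⁻⁸×3.52²)]^(1/4) = 141.57 K.

T₁/T₂ ≈ 1.592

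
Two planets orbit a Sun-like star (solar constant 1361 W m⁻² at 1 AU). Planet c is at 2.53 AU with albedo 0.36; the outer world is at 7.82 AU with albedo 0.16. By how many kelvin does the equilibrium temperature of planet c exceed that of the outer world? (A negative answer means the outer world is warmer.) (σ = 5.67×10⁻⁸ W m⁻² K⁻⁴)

T_eq = [S₀(1−A)/(4σd²)]^(1/4), so T ∝ (1−A)^(1/4) / √d.
T₁ = [1361×0.64/(4×5.67×10⁻⁸×2.53²)]^(1/4) = 156.51 K.
T₂ = [1361×0.84/(4×5.67×10⁻⁸×7.82²)]^(1/4) = 95.28 K.

ΔT ≈ 61.2 K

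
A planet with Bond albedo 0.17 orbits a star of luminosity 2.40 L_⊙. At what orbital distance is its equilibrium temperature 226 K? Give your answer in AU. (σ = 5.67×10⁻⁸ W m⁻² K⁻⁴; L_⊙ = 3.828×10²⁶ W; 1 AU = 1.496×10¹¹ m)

d ≈ 2.14 AU

L = 2.40 × 3.828×10²⁶ = 9.19×10²⁶ W.
From T_eq⁴ = L(1−A)/(16πσd²): d = √[L(1−A)/(16πσT_eq⁴)].
d = √[9.19×10²⁶ × 0.83 / (16π × 5.67×10⁻⁸ × (226)⁴)] = 3.20×10¹¹ m = 2.14 AU.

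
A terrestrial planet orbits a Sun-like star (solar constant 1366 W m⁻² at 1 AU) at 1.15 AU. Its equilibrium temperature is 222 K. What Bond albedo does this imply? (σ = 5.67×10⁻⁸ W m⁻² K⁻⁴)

Flux at 1.15 AU: S = 1366/1.15² = 1030 W m⁻².
From T_eq⁴ = S(1−A)/(4σ): 1−A = 4σT_eq⁴/S.
1−A = 4 × 5.67×10⁻⁸ × (222)⁴ / 1030 = 0.533.

A ≈ 0.47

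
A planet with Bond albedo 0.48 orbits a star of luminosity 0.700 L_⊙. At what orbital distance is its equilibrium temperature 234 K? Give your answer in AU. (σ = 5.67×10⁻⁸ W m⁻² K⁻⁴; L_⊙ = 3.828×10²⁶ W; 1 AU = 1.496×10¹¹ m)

d ≈ 0.854 AU

L = 0.700 × 3.828×10²⁶ = 2.68×10²⁶ W.
From T_eq⁴ = L(1−A)/(16πσd²): d = √[L(1−A)/(16πσT_eq⁴)].
d = √[2.68×10²⁶ × 0.52 / (16π × 5.67×10⁻⁸ × (234)⁴)] = 1.28×10¹¹ m = 0.854 AU.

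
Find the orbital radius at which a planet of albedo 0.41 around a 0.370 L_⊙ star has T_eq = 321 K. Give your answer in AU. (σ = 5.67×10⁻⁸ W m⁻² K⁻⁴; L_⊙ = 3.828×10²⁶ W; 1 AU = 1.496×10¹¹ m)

d ≈ 0.351 AU

L = 0.370 × 3.828×10²⁶ = 1.42×10²⁶ W.
From T_eq⁴ = L(1−A)/(16πσd²): d = √[L(1−A)/(16πσT_eq⁴)].
d = √[1.42×10²⁶ × 0.59 / (16π × 5.67×10⁻⁸ × (321)⁴)] = 5.26×10¹⁰ m = 0.351 AU.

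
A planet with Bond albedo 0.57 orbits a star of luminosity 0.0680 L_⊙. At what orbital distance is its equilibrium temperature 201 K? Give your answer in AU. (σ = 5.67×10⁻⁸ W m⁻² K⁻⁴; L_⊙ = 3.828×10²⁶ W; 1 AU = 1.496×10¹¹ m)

d ≈ 0.328 AU

L = 0.0680 × 3.828×10²⁶ = 2.60×10²⁵ W.
From T_eq⁴ = L(1−A)/(16πσd²): d = √[L(1−A)/(16πσT_eq⁴)].
d = √[2.60×10²⁵ × 0.43 / (16π × 5.67×10⁻⁸ × (201)⁴)] = 4.91×10¹⁰ m = 0.328 AU.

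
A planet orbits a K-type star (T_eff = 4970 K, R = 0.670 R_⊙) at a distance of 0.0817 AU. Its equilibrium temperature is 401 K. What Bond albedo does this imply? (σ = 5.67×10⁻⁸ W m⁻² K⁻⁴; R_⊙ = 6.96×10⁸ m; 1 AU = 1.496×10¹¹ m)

A ≈ 0.88

R_⋆ = 0.670 × 6.96×10⁸ = 4.66×10⁸ m.
d = 0.0817 AU = 1.22×10¹⁰ m.
L = 4πR_⋆²σT_⋆⁴ = 4π(4.66×10⁸)² × 5.67×10⁻⁸ × (4970)⁴ = 9.45×10²⁵ W.
S = L/(4πd²) = 5.04×10⁴ W m⁻².
From T_eq⁴ = S(1−A)/(4σ): 1−A = 4σT_eq⁴/S.
1−A = 4 × 5.67×10⁻⁸ × (401)⁴ / 5.04×10⁴ = 0.116.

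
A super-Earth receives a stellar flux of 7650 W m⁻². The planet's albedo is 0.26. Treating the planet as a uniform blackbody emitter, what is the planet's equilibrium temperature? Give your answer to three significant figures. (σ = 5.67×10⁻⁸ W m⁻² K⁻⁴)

T_eq ≈ 397 K

Energy balance: absorbed = emitted ⇒ πR²·S(1−A) = 4πR²·σT_eq⁴, so T_eq⁴ = S(1−A)/(4σ).
T_eq = [7650 × 0.74 / (4 × 5.67×10⁻⁸)]^(1/4) = (2.50×10¹⁰)^(1/4) = 397 K.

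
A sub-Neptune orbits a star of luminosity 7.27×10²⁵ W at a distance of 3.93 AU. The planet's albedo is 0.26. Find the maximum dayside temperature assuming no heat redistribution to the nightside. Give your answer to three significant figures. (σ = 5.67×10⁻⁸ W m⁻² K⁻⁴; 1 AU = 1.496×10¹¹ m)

d = 3.93 AU = 5.88×10¹¹ m.
Flux: S = L/(4πd²) = 7.27×10²⁵/(4π×(5.88×10¹¹)²) = 16.7 W m⁻².
With no redistribution each surface element balances locally: S(1−A) = σT⁴.
T = [16.7 × 0.74 / 5.67×10⁻⁸]^(1/4) = (2.18×10⁸)^(1/4) = 122 K.

T_ss ≈ 122 K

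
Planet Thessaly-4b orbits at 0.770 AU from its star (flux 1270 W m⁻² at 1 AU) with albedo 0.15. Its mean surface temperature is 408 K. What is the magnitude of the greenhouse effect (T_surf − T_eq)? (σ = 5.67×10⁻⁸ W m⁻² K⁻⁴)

ΔT ≈ 108.7 K

S = 1270/0.770² = 2142 W m⁻².
T_eq = [S(1−A)/(4σ)]^(1/4) = [2142×0.85/(4×5.67×10⁻⁸)]^(1/4) = 299.3 K.
ΔT = T_surf − T_eq = 408 − 299.3.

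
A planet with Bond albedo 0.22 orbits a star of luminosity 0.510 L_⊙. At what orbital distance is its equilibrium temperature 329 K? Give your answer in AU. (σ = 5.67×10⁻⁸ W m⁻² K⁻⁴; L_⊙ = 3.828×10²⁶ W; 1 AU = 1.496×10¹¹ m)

d ≈ 0.451 AU

L = 0.510 × 3.828×10²⁶ = 1.95×10²⁶ W.
From T_eq⁴ = L(1−A)/(16πσd²): d = √[L(1−A)/(16πσT_eq⁴)].
d = √[1.95×10²⁶ × 0.78 / (16π × 5.67×10⁻⁸ × (329)⁴)] = 6.75×10¹⁰ m = 0.451 AU.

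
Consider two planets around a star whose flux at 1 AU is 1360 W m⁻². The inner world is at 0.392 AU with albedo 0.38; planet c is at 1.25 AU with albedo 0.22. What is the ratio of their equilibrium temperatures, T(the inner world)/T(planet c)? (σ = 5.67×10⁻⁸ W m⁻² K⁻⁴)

T_eq = [S₀(1−A)/(4σd²)]^(1/4), so T ∝ (1−A)^(1/4) / √d.
T₁ = [1360×0.62/(4×5.67×10⁻⁸×0.392²)]^(1/4) = 394.39 K.
T₂ = [1360×0.78/(4×5.67×10⁻⁸×1.25²)]^(1/4) = 233.91 K.

T₁/T₂ ≈ 1.686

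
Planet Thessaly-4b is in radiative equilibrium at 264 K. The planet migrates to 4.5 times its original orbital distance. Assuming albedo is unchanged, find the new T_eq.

T_eq ≈ 124 K

T_eq ∝ L^(1/4) · d^(−1/2).
T′ = 264 / 4.5^(1/2) = 124 K.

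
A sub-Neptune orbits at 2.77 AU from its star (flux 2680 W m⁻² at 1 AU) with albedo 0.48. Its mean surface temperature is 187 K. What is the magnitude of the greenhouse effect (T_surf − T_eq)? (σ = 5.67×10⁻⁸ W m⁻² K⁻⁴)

S = 2680/2.77² = 349.3 W m⁻².
T_eq = [S(1−A)/(4σ)]^(1/4) = [349.3×0.52/(4×5.67×10⁻⁸)]^(1/4) = 168.2 K.
ΔT = T_surf − T_eq = 187 − 168.2.

ΔT ≈ 18.8 K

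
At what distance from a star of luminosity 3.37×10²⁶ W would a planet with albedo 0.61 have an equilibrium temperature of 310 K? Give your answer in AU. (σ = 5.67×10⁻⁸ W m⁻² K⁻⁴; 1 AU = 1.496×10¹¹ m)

d ≈ 0.472 AU

From T_eq⁴ = L(1−A)/(16πσd²): d = √[L(1−A)/(16πσT_eq⁴)].
d = √[3.37×10²⁶ × 0.39 / (16π × 5.67×10⁻⁸ × (310)⁴)] = 7.07×10¹⁰ m = 0.472 AU.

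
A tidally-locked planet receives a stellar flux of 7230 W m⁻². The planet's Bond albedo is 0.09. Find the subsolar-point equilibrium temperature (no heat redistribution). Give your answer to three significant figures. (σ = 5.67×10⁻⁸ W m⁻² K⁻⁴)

T_ss ≈ 584 K

At the subsolar point the surface absorbs S(1−A) and emits σT⁴ per unit area — no factor of 4, since only the local patch is in balance.
T = [7230 × 0.91 / 5.67×10⁻⁸]^(1/4) = (1.16×10¹¹)^(1/4) = 584 K.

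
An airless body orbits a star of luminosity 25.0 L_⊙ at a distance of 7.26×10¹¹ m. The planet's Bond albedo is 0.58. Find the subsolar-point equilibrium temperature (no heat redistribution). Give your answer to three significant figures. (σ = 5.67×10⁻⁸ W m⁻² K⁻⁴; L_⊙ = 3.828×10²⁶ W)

L = 25.0 × 3.828×10²⁶ = 9.57×10²⁷ W.
Flux: S = L/(4πd²) = 9.57×10²⁷/(4π×(7.26×10¹¹)²) = 1440 W m⁻².
At the subsolar point the surface absorbs S(1−A) and emits σT⁴ per unit area — no factor of 4, since only the local patch is in balance.
T = [1440 × 0.42 / 5.67×10⁻⁸]^(1/4) = (1.07×10¹⁰)^(1/4) = 322 K.

T_ss ≈ 322 K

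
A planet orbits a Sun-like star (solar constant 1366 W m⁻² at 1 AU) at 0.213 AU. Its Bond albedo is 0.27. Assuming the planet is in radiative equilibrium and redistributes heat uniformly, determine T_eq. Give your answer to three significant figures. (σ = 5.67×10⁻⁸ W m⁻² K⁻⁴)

Flux at 0.213 AU: S = 1366/0.213² = 3.01×10⁴ W m⁻².
Energy balance: absorbed = emitted ⇒ πR²·S(1−A) = 4πR²·σT_eq⁴, so T_eq⁴ = S(1−A)/(4σ).
T_eq = [3.01×10⁴ × 0.73 / (4 × 5.67×10⁻⁸)]^(1/4) = (9.69×10¹⁰)^(1/4) = 558 K.

T_eq ≈ 558 K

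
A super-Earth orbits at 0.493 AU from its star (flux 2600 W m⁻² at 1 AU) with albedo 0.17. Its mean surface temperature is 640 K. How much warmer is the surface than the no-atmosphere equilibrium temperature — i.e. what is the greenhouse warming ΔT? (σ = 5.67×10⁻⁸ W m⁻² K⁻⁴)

ΔT ≈ 195.2 K

S = 2600/0.493² = 1.070×10⁴ W m⁻².
T_eq = [S(1−A)/(4σ)]^(1/4) = [1.070×10⁴×0.83/(4×5.67×10⁻⁸)]^(1/4) = 444.8 K.
ΔT = T_surf − T_eq = 640 − 444.8.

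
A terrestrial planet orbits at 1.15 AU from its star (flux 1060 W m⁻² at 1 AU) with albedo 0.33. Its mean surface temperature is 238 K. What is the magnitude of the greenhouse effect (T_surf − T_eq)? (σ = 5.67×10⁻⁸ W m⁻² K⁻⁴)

S = 1060/1.15² = 801.5 W m⁻².
T_eq = [S(1−A)/(4σ)]^(1/4) = [801.5×0.67/(4×5.67×10⁻⁸)]^(1/4) = 220.6 K.
ΔT = T_surf − T_eq = 238 − 220.6.

ΔT ≈ 17.4 K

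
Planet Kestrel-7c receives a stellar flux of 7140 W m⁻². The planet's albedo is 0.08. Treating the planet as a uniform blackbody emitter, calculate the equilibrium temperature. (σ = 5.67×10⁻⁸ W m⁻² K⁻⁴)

Energy balance: absorbed = emitted ⇒ πR²·S(1−A) = 4πR²·σT_eq⁴, so T_eq⁴ = S(1−A)/(4σ).
T_eq = [7140 × 0.92 / (4 × 5.67×10⁻⁸)]^(1/4) = (2.90×10¹⁰)^(1/4) = 413 K.

T_eq ≈ 413 K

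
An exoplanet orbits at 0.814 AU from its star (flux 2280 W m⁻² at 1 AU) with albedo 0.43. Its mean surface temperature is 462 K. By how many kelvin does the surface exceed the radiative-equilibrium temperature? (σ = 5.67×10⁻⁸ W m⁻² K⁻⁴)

ΔT ≈ 157.0 K

S = 2280/0.814² = 3441 W m⁻².
T_eq = [S(1−A)/(4σ)]^(1/4) = [3441×0.57/(4×5.67×10⁻⁸)]^(1/4) = 305.0 K.
ΔT = T_surf − T_eq = 462 − 305.0.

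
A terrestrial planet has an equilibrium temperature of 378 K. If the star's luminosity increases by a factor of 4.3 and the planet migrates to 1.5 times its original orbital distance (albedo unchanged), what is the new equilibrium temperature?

T_eq ≈ 444 K

T_eq ∝ L^(1/4) · d^(−1/2).
T′ = 378 × 4.3^(1/4) / 1.5^(1/2) = 444 K.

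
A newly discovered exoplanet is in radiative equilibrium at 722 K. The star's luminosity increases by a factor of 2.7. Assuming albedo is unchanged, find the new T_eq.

T_eq ≈ 926 K

T_eq ∝ L^(1/4) · d^(−1/2).
T′ = 722 × 2.7^(1/4) = 926 K.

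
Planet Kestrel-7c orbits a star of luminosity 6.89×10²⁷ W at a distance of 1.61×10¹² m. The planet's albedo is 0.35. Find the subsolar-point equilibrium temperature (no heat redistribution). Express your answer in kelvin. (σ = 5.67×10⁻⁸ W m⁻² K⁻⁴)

T_ss ≈ 222 K

Flux: S = L/(4πd²) = 6.89×10²⁷/(4π×(1.61×10¹²)²) = 212 W m⁻².
At the subsolar point the surface absorbs S(1−A) and emits σT⁴ per unit area — no factor of 4, since only the local patch is in balance.
T = [212 × 0.65 / 5.67×10⁻⁸]^(1/4) = (2.42×10⁹)^(1/4) = 222 K.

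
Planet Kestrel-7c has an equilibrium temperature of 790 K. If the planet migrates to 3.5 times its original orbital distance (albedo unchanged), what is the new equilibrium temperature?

T_eq ≈ 422 K

T_eq ∝ L^(1/4) · d^(−1/2).
T′ = 790 / 3.5^(1/2) = 422 K.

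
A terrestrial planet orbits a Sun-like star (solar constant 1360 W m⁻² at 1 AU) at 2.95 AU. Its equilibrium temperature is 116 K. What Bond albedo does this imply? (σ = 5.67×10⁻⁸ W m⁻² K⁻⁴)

A ≈ 0.74

Flux at 2.95 AU: S = 1360/2.95² = 156 W m⁻².
From T_eq⁴ = S(1−A)/(4σ): 1−A = 4σT_eq⁴/S.
1−A = 4 × 5.67×10⁻⁸ × (116)⁴ / 156 = 0.263.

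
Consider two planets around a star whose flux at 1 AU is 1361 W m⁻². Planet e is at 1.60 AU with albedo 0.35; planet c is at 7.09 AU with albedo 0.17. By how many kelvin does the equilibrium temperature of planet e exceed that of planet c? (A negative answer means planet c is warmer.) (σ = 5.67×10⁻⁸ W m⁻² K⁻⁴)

ΔT ≈ 97.8 K

T_eq = [S₀(1−A)/(4σd²)]^(1/4), so T ∝ (1−A)^(1/4) / √d.
T₁ = [1361×0.65/(4×5.67×10⁻⁸×1.60²)]^(1/4) = 197.57 K.
T₂ = [1361×0.83/(4×5.67×10⁻⁸×7.09²)]^(1/4) = 99.77 K.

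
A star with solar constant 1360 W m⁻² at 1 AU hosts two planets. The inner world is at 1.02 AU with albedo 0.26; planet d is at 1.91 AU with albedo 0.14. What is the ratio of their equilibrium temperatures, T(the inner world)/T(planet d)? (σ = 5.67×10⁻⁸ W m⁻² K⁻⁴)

T₁/T₂ ≈ 1.318

T_eq = [S₀(1−A)/(4σd²)]^(1/4), so T ∝ (1−A)^(1/4) / √d.
T₁ = [1360×0.74/(4×5.67×10⁻⁸×1.02²)]^(1/4) = 255.55 K.
T₂ = [1360×0.86/(4×5.67×10⁻⁸×1.91²)]^(1/4) = 193.90 K.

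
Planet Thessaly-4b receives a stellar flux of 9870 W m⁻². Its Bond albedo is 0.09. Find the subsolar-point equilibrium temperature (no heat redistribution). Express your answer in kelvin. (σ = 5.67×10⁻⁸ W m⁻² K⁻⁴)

T_ss ≈ 631 K

At the subsolar point the surface absorbs S(1−A) and emits σT⁴ per unit area — no factor of 4, since only the local patch is in balance.
T = [9870 × 0.91 / 5.67×10⁻⁸]^(1/4) = (1.58×10¹¹)^(1/4) = 631 K.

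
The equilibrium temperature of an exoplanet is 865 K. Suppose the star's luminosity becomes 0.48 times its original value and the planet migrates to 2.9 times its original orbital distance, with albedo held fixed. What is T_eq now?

T_eq ∝ L^(1/4) · d^(−1/2).
T′ = 865 × 0.48^(1/4) / 2.9^(1/2) = 423 K.

T_eq ≈ 423 K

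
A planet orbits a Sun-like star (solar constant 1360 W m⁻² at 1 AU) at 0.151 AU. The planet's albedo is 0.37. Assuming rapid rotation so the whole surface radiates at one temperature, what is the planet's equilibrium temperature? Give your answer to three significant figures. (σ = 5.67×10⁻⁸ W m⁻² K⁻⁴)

Flux at 0.151 AU: S = 1360/0.151² = 5.96×10⁴ W m⁻².
Energy balance: absorbed = emitted ⇒ πR²·S(1−A) = 4πR²·σT_eq⁴, so T_eq⁴ = S(1−A)/(4σ).
T_eq = [5.96×10⁴ × 0.63 / (4 × 5.67×10⁻⁸)]^(1/4) = (1.66×10¹¹)^(1/4) = 638 K.

T_eq ≈ 638 K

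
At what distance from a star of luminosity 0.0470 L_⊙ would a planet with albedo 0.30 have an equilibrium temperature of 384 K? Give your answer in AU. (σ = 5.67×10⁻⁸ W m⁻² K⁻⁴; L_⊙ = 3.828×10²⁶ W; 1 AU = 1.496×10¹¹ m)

d ≈ 0.0953 AU

L = 0.0470 × 3.828×10²⁶ = 1.80×10²⁵ W.
From T_eq⁴ = L(1−A)/(16πσd²): d = √[L(1−A)/(16πσT_eq⁴)].
d = √[1.80×10²⁵ × 0.70 / (16π × 5.67×10⁻⁸ × (384)⁴)] = 1.43×10¹⁰ m = 0.0953 AU.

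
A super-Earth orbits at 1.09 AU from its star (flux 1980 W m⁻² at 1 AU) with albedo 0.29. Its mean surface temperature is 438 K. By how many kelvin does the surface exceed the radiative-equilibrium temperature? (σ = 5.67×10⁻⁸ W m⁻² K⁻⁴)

S = 1980/1.09² = 1667 W m⁻².
T_eq = [S(1−A)/(4σ)]^(1/4) = [1667×0.71/(4×5.67×10⁻⁸)]^(1/4) = 268.8 K.
ΔT = T_surf − T_eq = 438 − 268.8.

ΔT ≈ 169.2 K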